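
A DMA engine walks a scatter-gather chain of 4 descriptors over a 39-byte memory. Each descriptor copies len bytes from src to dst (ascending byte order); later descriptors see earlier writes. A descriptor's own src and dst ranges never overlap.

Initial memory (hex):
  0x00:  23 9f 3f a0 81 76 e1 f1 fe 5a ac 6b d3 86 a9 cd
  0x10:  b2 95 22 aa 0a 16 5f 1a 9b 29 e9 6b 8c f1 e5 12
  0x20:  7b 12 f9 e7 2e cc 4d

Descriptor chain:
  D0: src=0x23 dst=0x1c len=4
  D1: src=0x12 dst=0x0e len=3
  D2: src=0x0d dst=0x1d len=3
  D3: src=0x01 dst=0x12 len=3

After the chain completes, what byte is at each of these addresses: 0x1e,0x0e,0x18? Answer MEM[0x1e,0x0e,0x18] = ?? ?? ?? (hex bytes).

MEM[0x1e,0x0e,0x18] = 22 22 9b

[0] 0x23->0x1c len=4 : e7 2e cc 4d
[1] 0x12->0x0e len=3 : 22 aa 0a
[2] 0x0d->0x1d len=3 : 86 22 aa
[3] 0x01->0x12 len=3 : 9f 3f a0
query mem[0x1e]=0x22, mem[0x0e]=0x22, mem[0x18]=0x9b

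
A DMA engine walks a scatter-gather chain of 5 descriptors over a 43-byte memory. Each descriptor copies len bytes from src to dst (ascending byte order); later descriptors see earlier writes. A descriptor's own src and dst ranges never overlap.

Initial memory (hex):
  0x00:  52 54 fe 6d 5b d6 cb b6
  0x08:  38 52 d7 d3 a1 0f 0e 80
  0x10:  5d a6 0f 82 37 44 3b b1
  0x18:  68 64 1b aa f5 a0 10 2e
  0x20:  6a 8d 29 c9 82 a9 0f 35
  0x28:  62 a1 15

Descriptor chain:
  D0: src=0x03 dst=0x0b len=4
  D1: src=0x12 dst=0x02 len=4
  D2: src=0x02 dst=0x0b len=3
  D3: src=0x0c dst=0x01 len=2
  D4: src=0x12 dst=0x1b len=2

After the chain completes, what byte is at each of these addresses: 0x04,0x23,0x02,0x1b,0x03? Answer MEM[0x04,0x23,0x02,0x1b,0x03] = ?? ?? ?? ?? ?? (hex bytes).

#0 dst[0x0b+4] := {0x6d,0x5b,0xd6,0xcb}
#1 dst[0x02+4] := {0x0f,0x82,0x37,0x44}
#2 dst[0x0b+3] := {0x0f,0x82,0x37}
#3 dst[0x01+2] := {0x82,0x37}
#4 dst[0x1b+2] := {0x0f,0x82}
query mem[0x04]=0x37, mem[0x23]=0xc9, mem[0x02]=0x37, mem[0x1b]=0x0f, mem[0x03]=0x82

MEM[0x04,0x23,0x02,0x1b,0x03] = 37 c9 37 0f 82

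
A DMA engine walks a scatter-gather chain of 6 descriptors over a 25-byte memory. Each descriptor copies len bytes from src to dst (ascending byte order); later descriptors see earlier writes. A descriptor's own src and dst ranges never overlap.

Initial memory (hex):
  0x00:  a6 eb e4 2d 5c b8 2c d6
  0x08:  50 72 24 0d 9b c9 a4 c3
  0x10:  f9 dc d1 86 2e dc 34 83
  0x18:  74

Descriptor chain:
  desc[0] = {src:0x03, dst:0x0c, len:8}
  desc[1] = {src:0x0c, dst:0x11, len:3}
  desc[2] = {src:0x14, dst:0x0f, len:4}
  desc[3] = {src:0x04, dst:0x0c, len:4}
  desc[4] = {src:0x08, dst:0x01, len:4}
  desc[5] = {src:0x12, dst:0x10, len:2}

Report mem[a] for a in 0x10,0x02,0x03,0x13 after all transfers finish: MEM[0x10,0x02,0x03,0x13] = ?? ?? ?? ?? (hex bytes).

#0 dst[0x0c+8] := {0x2d,0x5c,0xb8,0x2c,0xd6,0x50,0x72,0x24}
#1 dst[0x11+3] := {0x2d,0x5c,0xb8}
#2 dst[0x0f+4] := {0x2e,0xdc,0x34,0x83}
#3 dst[0x0c+4] := {0x5c,0xb8,0x2c,0xd6}
#4 dst[0x01+4] := {0x50,0x72,0x24,0x0d}
#5 dst[0x10+2] := {0x83,0xb8}
query mem[0x10]=0x83, mem[0x02]=0x72, mem[0x03]=0x24, mem[0x13]=0xb8

MEM[0x10,0x02,0x03,0x13] = 83 72 24 b8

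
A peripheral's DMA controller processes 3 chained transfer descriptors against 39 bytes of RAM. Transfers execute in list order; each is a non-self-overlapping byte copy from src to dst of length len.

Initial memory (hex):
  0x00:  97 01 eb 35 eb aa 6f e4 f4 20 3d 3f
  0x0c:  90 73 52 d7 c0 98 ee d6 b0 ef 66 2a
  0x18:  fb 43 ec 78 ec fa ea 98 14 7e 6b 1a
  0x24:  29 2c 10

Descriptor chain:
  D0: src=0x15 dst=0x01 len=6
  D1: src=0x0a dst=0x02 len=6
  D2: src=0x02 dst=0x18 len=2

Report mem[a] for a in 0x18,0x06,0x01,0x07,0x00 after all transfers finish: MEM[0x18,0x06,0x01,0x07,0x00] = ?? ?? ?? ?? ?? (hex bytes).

#0 dst[0x01+6] := {0xef,0x66,0x2a,0xfb,0x43,0xec}
#1 dst[0x02+6] := {0x3d,0x3f,0x90,0x73,0x52,0xd7}
#2 dst[0x18+2] := {0x3d,0x3f}
query mem[0x18]=0x3d, mem[0x06]=0x52, mem[0x01]=0xef, mem[0x07]=0xd7, mem[0x00]=0x97

MEM[0x18,0x06,0x01,0x07,0x00] = 3d 52 ef d7 97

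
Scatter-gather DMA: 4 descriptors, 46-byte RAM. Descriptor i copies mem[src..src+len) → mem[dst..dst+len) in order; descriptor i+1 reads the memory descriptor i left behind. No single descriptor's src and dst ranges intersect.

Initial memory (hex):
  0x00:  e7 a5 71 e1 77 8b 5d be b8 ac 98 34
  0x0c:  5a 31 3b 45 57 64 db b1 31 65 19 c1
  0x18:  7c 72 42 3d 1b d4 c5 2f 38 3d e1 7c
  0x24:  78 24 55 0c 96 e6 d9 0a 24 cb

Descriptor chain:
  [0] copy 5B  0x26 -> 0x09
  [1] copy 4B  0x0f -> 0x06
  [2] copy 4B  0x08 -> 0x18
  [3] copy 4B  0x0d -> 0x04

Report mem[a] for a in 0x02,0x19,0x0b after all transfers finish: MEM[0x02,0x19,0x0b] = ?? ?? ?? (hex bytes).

MEM[0x02,0x19,0x0b] = 71 db 96

[0] 0x26->0x09 len=5 : 55 0c 96 e6 d9
[1] 0x0f->0x06 len=4 : 45 57 64 db
[2] 0x08->0x18 len=4 : 64 db 0c 96
[3] 0x0d->0x04 len=4 : d9 3b 45 57
query mem[0x02]=0x71, mem[0x19]=0xdb, mem[0x0b]=0x96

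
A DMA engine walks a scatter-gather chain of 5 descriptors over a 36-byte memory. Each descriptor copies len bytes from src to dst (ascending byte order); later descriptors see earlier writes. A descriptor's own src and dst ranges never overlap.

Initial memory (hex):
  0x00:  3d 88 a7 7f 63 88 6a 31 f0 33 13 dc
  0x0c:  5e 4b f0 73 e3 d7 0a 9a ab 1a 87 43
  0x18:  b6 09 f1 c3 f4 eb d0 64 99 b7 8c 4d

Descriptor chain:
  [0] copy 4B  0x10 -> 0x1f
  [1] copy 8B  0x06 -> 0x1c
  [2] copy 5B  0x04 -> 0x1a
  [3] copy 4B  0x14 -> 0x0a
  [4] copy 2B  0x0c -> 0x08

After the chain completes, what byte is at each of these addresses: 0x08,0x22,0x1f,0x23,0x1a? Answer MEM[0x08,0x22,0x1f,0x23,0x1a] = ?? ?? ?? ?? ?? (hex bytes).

[0] 0x10->0x1f len=4 : e3 d7 0a 9a
[1] 0x06->0x1c len=8 : 6a 31 f0 33 13 dc 5e 4b
[2] 0x04->0x1a len=5 : 63 88 6a 31 f0
[3] 0x14->0x0a len=4 : ab 1a 87 43
[4] 0x0c->0x08 len=2 : 87 43
query mem[0x08]=0x87, mem[0x22]=0x5e, mem[0x1f]=0x33, mem[0x23]=0x4b, mem[0x1a]=0x63

MEM[0x08,0x22,0x1f,0x23,0x1a] = 87 5e 33 4b 63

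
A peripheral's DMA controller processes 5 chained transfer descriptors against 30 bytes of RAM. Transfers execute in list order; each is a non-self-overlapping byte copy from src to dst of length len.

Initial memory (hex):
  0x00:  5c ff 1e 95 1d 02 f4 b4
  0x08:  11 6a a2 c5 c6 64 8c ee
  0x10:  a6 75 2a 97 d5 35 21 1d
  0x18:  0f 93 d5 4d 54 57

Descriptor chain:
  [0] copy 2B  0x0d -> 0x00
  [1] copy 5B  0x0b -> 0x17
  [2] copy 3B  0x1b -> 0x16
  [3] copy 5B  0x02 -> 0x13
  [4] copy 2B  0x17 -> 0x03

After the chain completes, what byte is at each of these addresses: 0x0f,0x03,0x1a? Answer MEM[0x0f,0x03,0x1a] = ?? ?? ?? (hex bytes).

[0] 0x0d->0x00 len=2 : 64 8c
[1] 0x0b->0x17 len=5 : c5 c6 64 8c ee
[2] 0x1b->0x16 len=3 : ee 54 57
[3] 0x02->0x13 len=5 : 1e 95 1d 02 f4
[4] 0x17->0x03 len=2 : f4 57
query mem[0x0f]=0xee, mem[0x03]=0xf4, mem[0x1a]=0x8c

MEM[0x0f,0x03,0x1a] = ee f4 8c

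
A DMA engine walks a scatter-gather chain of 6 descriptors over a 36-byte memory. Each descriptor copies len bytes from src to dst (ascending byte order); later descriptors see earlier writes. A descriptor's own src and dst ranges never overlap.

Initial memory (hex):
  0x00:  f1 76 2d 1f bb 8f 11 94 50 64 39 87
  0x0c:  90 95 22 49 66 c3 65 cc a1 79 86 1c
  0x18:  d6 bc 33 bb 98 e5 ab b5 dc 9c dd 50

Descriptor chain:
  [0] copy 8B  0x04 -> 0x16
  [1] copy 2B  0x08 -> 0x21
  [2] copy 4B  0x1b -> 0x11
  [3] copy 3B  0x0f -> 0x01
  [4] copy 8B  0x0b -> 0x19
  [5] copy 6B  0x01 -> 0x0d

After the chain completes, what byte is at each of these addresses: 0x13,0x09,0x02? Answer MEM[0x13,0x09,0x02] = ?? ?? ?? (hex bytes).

[0] 0x04->0x16 len=8 : bb 8f 11 94 50 64 39 87
[1] 0x08->0x21 len=2 : 50 64
[2] 0x1b->0x11 len=4 : 64 39 87 ab
[3] 0x0f->0x01 len=3 : 49 66 64
[4] 0x0b->0x19 len=8 : 87 90 95 22 49 66 64 39
[5] 0x01->0x0d len=6 : 49 66 64 bb 8f 11
query mem[0x13]=0x87, mem[0x09]=0x64, mem[0x02]=0x66

MEM[0x13,0x09,0x02] = 87 64 66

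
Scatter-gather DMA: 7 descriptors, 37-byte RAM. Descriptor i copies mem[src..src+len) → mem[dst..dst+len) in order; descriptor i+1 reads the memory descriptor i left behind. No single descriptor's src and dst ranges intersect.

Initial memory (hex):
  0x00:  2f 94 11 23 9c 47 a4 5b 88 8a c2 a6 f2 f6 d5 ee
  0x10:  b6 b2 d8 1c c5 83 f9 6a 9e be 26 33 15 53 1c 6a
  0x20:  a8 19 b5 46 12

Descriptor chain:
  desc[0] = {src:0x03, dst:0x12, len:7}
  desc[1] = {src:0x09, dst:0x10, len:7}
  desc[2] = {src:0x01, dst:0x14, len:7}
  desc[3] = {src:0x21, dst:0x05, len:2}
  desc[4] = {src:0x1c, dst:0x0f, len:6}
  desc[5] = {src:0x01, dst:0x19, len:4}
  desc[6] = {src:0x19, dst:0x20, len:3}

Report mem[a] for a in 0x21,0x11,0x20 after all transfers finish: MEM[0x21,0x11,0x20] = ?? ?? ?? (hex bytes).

MEM[0x21,0x11,0x20] = 11 1c 94

[0] 0x03->0x12 len=7 : 23 9c 47 a4 5b 88 8a
[1] 0x09->0x10 len=7 : 8a c2 a6 f2 f6 d5 ee
[2] 0x01->0x14 len=7 : 94 11 23 9c 47 a4 5b
[3] 0x21->0x05 len=2 : 19 b5
[4] 0x1c->0x0f len=6 : 15 53 1c 6a a8 19
[5] 0x01->0x19 len=4 : 94 11 23 9c
[6] 0x19->0x20 len=3 : 94 11 23
query mem[0x21]=0x11, mem[0x11]=0x1c, mem[0x20]=0x94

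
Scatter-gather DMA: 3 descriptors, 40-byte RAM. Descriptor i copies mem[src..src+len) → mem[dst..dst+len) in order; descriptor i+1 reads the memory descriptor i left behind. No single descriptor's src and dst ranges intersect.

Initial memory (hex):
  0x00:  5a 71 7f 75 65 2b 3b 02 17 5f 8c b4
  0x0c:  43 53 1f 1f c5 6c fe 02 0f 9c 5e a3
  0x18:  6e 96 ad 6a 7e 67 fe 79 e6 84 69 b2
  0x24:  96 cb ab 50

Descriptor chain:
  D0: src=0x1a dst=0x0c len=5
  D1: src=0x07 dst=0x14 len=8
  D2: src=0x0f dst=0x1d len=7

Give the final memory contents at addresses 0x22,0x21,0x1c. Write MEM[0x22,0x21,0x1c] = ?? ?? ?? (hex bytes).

D0: mem[0x0c..0x10] <- [ad 6a 7e 67 fe]
D1: mem[0x14..0x1b] <- [02 17 5f 8c b4 ad 6a 7e]
D2: mem[0x1d..0x23] <- [67 fe 6c fe 02 02 17]
query mem[0x22]=0x02, mem[0x21]=0x02, mem[0x1c]=0x7e

MEM[0x22,0x21,0x1c] = 02 02 7e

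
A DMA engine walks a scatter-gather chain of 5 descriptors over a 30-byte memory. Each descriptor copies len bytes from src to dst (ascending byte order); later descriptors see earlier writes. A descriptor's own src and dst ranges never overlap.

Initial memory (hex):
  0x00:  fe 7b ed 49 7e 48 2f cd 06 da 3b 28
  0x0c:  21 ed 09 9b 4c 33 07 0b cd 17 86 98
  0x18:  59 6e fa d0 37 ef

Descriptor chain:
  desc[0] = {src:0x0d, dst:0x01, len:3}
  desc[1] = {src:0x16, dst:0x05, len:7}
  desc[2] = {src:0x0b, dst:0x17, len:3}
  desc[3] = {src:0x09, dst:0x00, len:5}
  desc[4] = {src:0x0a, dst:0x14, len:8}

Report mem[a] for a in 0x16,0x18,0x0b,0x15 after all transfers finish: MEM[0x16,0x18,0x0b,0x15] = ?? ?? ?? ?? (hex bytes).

MEM[0x16,0x18,0x0b,0x15] = 21 09 37 37

  after D0: wrote 3B at 0x01 = ed099b
  after D1: wrote 7B at 0x05 = 8698596efad037
  after D2: wrote 3B at 0x17 = 3721ed
  after D3: wrote 5B at 0x00 = fad03721ed
  after D4: wrote 8B at 0x14 = d03721ed099b4c33
query mem[0x16]=0x21, mem[0x18]=0x09, mem[0x0b]=0x37, mem[0x15]=0x37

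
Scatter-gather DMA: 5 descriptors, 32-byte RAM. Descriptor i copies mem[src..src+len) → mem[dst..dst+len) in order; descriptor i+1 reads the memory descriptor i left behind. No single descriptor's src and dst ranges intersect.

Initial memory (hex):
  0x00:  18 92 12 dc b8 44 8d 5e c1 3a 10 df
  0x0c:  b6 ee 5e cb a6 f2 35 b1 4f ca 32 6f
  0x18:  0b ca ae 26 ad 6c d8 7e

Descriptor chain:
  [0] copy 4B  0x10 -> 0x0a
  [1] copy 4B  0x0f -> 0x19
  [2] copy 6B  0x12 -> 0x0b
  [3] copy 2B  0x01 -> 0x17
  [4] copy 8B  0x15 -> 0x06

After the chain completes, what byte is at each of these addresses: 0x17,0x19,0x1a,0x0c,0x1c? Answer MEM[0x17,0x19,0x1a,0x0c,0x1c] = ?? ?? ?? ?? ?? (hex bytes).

MEM[0x17,0x19,0x1a,0x0c,0x1c] = 92 cb a6 f2 35

D0: mem[0x0a..0x0d] <- [a6 f2 35 b1]
D1: mem[0x19..0x1c] <- [cb a6 f2 35]
D2: mem[0x0b..0x10] <- [35 b1 4f ca 32 6f]
D3: mem[0x17..0x18] <- [92 12]
D4: mem[0x06..0x0d] <- [ca 32 92 12 cb a6 f2 35]
query mem[0x17]=0x92, mem[0x19]=0xcb, mem[0x1a]=0xa6, mem[0x0c]=0xf2, mem[0x1c]=0x35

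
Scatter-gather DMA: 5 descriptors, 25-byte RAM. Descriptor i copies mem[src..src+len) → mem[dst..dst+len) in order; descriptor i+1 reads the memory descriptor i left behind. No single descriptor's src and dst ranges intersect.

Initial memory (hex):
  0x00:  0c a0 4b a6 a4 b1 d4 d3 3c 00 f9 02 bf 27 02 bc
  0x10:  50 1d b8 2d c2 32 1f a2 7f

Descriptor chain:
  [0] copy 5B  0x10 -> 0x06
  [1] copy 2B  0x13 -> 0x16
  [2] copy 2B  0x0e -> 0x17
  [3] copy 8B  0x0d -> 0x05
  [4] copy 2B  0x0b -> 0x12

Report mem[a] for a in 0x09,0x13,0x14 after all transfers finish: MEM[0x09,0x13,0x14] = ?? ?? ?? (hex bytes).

MEM[0x09,0x13,0x14] = 1d c2 c2

  after D0: wrote 5B at 0x06 = 501db82dc2
  after D1: wrote 2B at 0x16 = 2dc2
  after D2: wrote 2B at 0x17 = 02bc
  after D3: wrote 8B at 0x05 = 2702bc501db82dc2
  after D4: wrote 2B at 0x12 = 2dc2
query mem[0x09]=0x1d, mem[0x13]=0xc2, mem[0x14]=0xc2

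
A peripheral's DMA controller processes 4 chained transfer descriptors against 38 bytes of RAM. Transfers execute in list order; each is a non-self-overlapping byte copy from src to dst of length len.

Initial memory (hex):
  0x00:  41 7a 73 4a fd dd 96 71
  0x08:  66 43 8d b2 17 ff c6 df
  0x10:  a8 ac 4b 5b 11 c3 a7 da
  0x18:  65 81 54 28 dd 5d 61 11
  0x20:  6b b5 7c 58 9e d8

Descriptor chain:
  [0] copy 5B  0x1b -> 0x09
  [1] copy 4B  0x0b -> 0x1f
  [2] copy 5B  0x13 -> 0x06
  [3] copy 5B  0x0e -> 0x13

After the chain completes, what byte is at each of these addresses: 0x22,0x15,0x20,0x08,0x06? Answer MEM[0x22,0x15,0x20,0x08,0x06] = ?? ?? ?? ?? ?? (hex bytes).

MEM[0x22,0x15,0x20,0x08,0x06] = c6 a8 61 c3 5b

[0] 0x1b->0x09 len=5 : 28 dd 5d 61 11
[1] 0x0b->0x1f len=4 : 5d 61 11 c6
[2] 0x13->0x06 len=5 : 5b 11 c3 a7 da
[3] 0x0e->0x13 len=5 : c6 df a8 ac 4b
query mem[0x22]=0xc6, mem[0x15]=0xa8, mem[0x20]=0x61, mem[0x08]=0xc3, mem[0x06]=0x5b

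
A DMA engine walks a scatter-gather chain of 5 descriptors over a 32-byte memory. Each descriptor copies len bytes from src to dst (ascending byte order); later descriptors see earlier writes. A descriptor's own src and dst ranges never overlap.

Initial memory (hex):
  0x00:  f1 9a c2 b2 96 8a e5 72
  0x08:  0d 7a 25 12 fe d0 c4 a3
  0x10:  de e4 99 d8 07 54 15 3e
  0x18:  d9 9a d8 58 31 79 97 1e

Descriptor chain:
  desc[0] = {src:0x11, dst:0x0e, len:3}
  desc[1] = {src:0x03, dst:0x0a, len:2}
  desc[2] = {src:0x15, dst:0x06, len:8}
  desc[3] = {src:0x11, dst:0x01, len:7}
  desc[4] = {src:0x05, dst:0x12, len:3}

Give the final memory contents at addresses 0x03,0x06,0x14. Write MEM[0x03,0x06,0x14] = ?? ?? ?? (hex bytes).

  after D0: wrote 3B at 0x0e = e499d8
  after D1: wrote 2B at 0x0a = b296
  after D2: wrote 8B at 0x06 = 54153ed99ad85831
  after D3: wrote 7B at 0x01 = e499d80754153e
  after D4: wrote 3B at 0x12 = 54153e
query mem[0x03]=0xd8, mem[0x06]=0x15, mem[0x14]=0x3e

MEM[0x03,0x06,0x14] = d8 15 3e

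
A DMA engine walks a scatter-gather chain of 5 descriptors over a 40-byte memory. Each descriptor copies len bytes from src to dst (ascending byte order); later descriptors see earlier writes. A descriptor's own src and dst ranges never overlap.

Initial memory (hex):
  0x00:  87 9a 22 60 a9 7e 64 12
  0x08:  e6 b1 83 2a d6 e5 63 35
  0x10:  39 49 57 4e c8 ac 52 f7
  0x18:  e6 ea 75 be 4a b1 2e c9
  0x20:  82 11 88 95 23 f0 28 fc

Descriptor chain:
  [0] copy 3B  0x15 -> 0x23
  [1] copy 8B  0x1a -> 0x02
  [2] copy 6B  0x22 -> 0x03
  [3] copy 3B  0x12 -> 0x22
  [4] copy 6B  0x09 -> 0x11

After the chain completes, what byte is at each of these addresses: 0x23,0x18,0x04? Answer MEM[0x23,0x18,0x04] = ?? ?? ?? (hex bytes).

[0] 0x15->0x23 len=3 : ac 52 f7
[1] 0x1a->0x02 len=8 : 75 be 4a b1 2e c9 82 11
[2] 0x22->0x03 len=6 : 88 ac 52 f7 28 fc
[3] 0x12->0x22 len=3 : 57 4e c8
[4] 0x09->0x11 len=6 : 11 83 2a d6 e5 63
query mem[0x23]=0x4e, mem[0x18]=0xe6, mem[0x04]=0xac

MEM[0x23,0x18,0x04] = 4e e6 ac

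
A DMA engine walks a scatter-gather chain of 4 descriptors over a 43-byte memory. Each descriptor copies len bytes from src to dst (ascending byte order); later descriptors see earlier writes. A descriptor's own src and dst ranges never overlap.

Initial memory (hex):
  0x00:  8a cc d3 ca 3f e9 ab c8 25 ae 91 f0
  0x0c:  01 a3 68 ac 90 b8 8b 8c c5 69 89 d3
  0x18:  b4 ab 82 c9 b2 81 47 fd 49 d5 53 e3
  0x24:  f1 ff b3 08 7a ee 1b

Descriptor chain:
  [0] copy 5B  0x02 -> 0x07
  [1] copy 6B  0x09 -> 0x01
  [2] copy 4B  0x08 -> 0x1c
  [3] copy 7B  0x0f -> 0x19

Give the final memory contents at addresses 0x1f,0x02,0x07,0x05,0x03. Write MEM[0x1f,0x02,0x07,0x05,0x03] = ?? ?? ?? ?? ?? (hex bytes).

D0: mem[0x07..0x0b] <- [d3 ca 3f e9 ab]
D1: mem[0x01..0x06] <- [3f e9 ab 01 a3 68]
D2: mem[0x1c..0x1f] <- [ca 3f e9 ab]
D3: mem[0x19..0x1f] <- [ac 90 b8 8b 8c c5 69]
query mem[0x1f]=0x69, mem[0x02]=0xe9, mem[0x07]=0xd3, mem[0x05]=0xa3, mem[0x03]=0xab

MEM[0x1f,0x02,0x07,0x05,0x03] = 69 e9 d3 a3 ab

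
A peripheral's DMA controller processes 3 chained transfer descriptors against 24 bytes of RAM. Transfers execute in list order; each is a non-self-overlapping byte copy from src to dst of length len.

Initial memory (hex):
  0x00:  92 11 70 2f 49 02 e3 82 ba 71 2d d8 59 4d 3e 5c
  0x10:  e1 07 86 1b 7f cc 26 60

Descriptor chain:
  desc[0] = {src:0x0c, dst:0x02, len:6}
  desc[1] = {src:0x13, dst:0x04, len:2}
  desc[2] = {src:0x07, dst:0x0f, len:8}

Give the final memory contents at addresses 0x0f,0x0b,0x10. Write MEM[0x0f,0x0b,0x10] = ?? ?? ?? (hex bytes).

D0: mem[0x02..0x07] <- [59 4d 3e 5c e1 07]
D1: mem[0x04..0x05] <- [1b 7f]
D2: mem[0x0f..0x16] <- [07 ba 71 2d d8 59 4d 3e]
query mem[0x0f]=0x07, mem[0x0b]=0xd8, mem[0x10]=0xba

MEM[0x0f,0x0b,0x10] = 07 d8 ba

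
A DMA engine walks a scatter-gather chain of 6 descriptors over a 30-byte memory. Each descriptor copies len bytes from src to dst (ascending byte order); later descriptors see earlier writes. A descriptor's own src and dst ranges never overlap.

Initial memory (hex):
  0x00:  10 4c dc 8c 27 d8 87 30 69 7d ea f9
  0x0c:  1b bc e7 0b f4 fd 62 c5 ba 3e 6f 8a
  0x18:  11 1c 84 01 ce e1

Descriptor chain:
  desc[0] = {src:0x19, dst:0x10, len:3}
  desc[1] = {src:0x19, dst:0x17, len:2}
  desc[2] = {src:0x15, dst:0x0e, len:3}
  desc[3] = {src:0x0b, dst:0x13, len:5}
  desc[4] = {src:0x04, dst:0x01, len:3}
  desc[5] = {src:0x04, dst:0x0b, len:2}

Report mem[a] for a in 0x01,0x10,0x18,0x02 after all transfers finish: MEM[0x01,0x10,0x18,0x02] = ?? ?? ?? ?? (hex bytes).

  after D0: wrote 3B at 0x10 = 1c8401
  after D1: wrote 2B at 0x17 = 1c84
  after D2: wrote 3B at 0x0e = 3e6f1c
  after D3: wrote 5B at 0x13 = f91bbc3e6f
  after D4: wrote 3B at 0x01 = 27d887
  after D5: wrote 2B at 0x0b = 27d8
query mem[0x01]=0x27, mem[0x10]=0x1c, mem[0x18]=0x84, mem[0x02]=0xd8

MEM[0x01,0x10,0x18,0x02] = 27 1c 84 d8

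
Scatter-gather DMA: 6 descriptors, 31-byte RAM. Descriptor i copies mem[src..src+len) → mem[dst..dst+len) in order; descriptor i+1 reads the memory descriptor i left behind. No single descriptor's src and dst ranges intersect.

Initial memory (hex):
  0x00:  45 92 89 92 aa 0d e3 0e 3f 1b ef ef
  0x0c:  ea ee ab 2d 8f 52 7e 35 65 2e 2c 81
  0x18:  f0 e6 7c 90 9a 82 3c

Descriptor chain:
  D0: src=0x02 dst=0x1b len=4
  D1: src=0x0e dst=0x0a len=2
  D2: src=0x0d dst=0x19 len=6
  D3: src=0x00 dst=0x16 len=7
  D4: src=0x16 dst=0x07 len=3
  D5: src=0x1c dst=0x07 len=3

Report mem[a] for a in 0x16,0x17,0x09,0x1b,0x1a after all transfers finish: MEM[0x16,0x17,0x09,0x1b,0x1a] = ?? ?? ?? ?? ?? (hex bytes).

[0] 0x02->0x1b len=4 : 89 92 aa 0d
[1] 0x0e->0x0a len=2 : ab 2d
[2] 0x0d->0x19 len=6 : ee ab 2d 8f 52 7e
[3] 0x00->0x16 len=7 : 45 92 89 92 aa 0d e3
[4] 0x16->0x07 len=3 : 45 92 89
[5] 0x1c->0x07 len=3 : e3 52 7e
query mem[0x16]=0x45, mem[0x17]=0x92, mem[0x09]=0x7e, mem[0x1b]=0x0d, mem[0x1a]=0xaa

MEM[0x16,0x17,0x09,0x1b,0x1a] = 45 92 7e 0d aa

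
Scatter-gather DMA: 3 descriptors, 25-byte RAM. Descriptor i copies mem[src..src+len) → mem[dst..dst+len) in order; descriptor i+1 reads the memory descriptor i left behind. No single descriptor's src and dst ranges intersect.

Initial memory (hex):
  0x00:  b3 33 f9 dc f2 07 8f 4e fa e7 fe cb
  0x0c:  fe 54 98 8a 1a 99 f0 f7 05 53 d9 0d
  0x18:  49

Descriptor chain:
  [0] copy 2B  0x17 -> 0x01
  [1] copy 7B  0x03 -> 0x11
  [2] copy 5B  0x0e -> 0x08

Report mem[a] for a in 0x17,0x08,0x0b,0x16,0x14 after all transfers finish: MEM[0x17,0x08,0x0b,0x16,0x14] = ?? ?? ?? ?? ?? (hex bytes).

MEM[0x17,0x08,0x0b,0x16,0x14] = e7 98 dc fa 8f

[0] 0x17->0x01 len=2 : 0d 49
[1] 0x03->0x11 len=7 : dc f2 07 8f 4e fa e7
[2] 0x0e->0x08 len=5 : 98 8a 1a dc f2
query mem[0x17]=0xe7, mem[0x08]=0x98, mem[0x0b]=0xdc, mem[0x16]=0xfa, mem[0x14]=0x8f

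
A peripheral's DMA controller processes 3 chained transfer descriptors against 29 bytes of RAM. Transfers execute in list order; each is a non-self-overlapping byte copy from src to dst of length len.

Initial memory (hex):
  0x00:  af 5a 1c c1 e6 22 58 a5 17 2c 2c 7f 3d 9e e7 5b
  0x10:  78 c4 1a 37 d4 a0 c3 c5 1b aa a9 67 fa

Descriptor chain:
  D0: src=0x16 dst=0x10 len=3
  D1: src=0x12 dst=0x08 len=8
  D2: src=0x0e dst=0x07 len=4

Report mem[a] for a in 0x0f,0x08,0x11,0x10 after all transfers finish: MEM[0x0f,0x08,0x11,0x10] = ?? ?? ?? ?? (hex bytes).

MEM[0x0f,0x08,0x11,0x10] = aa aa c5 c3

#0 dst[0x10+3] := {0xc3,0xc5,0x1b}
#1 dst[0x08+8] := {0x1b,0x37,0xd4,0xa0,0xc3,0xc5,0x1b,0xaa}
#2 dst[0x07+4] := {0x1b,0xaa,0xc3,0xc5}
query mem[0x0f]=0xaa, mem[0x08]=0xaa, mem[0x11]=0xc5, mem[0x10]=0xc3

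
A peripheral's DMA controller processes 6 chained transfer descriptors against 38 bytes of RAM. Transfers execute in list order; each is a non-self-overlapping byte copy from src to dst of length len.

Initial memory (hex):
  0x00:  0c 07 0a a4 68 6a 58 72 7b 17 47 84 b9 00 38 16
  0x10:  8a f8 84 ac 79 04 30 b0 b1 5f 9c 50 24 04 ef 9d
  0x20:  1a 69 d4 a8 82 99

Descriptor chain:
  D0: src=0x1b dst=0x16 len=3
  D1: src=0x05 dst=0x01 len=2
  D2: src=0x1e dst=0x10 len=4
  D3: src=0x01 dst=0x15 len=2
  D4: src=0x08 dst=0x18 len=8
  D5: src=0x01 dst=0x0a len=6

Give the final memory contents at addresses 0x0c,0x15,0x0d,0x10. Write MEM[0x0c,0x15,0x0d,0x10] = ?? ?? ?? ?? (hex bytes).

  after D0: wrote 3B at 0x16 = 502404
  after D1: wrote 2B at 0x01 = 6a58
  after D2: wrote 4B at 0x10 = ef9d1a69
  after D3: wrote 2B at 0x15 = 6a58
  after D4: wrote 8B at 0x18 = 7b174784b9003816
  after D5: wrote 6B at 0x0a = 6a58a4686a58
query mem[0x0c]=0xa4, mem[0x15]=0x6a, mem[0x0d]=0x68, mem[0x10]=0xef

MEM[0x0c,0x15,0x0d,0x10] = a4 6a 68 ef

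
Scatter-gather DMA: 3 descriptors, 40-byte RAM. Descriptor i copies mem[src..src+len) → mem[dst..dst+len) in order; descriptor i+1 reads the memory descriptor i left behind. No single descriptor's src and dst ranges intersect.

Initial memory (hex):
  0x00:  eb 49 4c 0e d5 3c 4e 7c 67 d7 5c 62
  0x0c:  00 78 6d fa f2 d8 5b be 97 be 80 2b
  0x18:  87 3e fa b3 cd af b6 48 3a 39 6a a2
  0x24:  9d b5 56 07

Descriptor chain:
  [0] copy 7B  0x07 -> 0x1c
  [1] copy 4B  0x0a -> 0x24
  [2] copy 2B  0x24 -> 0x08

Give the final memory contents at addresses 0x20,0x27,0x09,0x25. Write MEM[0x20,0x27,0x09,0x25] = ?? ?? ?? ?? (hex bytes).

[0] 0x07->0x1c len=7 : 7c 67 d7 5c 62 00 78
[1] 0x0a->0x24 len=4 : 5c 62 00 78
[2] 0x24->0x08 len=2 : 5c 62
query mem[0x20]=0x62, mem[0x27]=0x78, mem[0x09]=0x62, mem[0x25]=0x62

MEM[0x20,0x27,0x09,0x25] = 62 78 62 62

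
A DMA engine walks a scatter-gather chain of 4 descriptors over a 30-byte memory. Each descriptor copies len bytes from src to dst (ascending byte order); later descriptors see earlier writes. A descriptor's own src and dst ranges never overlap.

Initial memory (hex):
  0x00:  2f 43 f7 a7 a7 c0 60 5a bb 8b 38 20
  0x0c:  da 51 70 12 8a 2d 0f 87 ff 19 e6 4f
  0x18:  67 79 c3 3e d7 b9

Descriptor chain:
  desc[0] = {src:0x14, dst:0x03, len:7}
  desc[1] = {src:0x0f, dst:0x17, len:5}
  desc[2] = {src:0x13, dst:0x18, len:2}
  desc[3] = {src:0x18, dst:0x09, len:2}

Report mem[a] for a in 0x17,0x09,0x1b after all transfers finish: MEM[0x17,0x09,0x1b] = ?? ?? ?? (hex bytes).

MEM[0x17,0x09,0x1b] = 12 87 87

  after D0: wrote 7B at 0x03 = ff19e64f6779c3
  after D1: wrote 5B at 0x17 = 128a2d0f87
  after D2: wrote 2B at 0x18 = 87ff
  after D3: wrote 2B at 0x09 = 87ff
query mem[0x17]=0x12, mem[0x09]=0x87, mem[0x1b]=0x87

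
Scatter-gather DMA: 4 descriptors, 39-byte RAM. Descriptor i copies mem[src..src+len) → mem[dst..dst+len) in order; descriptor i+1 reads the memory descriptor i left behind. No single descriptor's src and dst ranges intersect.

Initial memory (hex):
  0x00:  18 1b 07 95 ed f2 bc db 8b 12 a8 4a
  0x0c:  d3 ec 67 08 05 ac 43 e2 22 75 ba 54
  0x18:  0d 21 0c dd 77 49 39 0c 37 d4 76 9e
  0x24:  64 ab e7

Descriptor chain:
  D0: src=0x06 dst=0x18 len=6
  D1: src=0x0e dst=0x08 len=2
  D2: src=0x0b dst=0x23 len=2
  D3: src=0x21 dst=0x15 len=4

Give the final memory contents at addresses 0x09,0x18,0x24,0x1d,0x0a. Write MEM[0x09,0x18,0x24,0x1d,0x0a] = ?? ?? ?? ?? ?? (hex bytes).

[0] 0x06->0x18 len=6 : bc db 8b 12 a8 4a
[1] 0x0e->0x08 len=2 : 67 08
[2] 0x0b->0x23 len=2 : 4a d3
[3] 0x21->0x15 len=4 : d4 76 4a d3
query mem[0x09]=0x08, mem[0x18]=0xd3, mem[0x24]=0xd3, mem[0x1d]=0x4a, mem[0x0a]=0xa8

MEM[0x09,0x18,0x24,0x1d,0x0a] = 08 d3 d3 4a a8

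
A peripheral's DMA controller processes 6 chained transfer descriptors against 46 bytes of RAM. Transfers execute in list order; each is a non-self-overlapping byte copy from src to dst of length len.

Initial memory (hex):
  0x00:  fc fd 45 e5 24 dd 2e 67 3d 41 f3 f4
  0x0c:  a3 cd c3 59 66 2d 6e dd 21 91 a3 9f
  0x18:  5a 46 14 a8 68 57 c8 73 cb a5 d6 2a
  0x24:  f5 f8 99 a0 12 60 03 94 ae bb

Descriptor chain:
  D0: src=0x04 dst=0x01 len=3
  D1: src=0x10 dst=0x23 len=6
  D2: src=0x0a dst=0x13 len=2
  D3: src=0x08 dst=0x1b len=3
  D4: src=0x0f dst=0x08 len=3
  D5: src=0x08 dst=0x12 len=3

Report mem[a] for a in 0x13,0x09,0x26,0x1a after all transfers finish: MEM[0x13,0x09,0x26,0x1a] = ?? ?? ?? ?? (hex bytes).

[0] 0x04->0x01 len=3 : 24 dd 2e
[1] 0x10->0x23 len=6 : 66 2d 6e dd 21 91
[2] 0x0a->0x13 len=2 : f3 f4
[3] 0x08->0x1b len=3 : 3d 41 f3
[4] 0x0f->0x08 len=3 : 59 66 2d
[5] 0x08->0x12 len=3 : 59 66 2d
query mem[0x13]=0x66, mem[0x09]=0x66, mem[0x26]=0xdd, mem[0x1a]=0x14

MEM[0x13,0x09,0x26,0x1a] = 66 66 dd 14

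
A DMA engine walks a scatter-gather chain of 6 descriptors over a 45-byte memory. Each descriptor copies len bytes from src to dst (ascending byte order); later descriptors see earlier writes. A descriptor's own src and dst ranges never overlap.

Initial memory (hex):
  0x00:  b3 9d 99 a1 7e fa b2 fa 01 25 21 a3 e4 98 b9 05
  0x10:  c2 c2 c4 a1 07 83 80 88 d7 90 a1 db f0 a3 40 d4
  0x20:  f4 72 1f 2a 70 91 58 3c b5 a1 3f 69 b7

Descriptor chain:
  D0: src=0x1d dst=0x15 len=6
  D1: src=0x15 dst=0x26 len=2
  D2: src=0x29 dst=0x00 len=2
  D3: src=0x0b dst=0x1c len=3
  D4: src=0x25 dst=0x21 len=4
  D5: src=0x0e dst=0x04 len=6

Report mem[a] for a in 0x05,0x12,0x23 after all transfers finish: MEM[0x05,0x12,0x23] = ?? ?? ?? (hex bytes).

MEM[0x05,0x12,0x23] = 05 c4 40

D0: mem[0x15..0x1a] <- [a3 40 d4 f4 72 1f]
D1: mem[0x26..0x27] <- [a3 40]
D2: mem[0x00..0x01] <- [a1 3f]
D3: mem[0x1c..0x1e] <- [a3 e4 98]
D4: mem[0x21..0x24] <- [91 a3 40 b5]
D5: mem[0x04..0x09] <- [b9 05 c2 c2 c4 a1]
query mem[0x05]=0x05, mem[0x12]=0xc4, mem[0x23]=0x40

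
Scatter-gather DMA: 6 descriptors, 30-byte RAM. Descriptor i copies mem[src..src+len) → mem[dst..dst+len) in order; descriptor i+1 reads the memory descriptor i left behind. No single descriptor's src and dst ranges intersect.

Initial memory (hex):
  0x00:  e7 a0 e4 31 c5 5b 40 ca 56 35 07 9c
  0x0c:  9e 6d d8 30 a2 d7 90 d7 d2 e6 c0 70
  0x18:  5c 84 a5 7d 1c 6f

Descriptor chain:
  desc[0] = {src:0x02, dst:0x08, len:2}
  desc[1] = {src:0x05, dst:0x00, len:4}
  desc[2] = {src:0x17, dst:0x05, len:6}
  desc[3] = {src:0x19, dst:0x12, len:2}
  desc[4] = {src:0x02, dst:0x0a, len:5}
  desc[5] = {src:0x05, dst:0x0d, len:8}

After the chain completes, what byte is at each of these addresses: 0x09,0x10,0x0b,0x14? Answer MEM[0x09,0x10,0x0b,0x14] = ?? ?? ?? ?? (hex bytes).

MEM[0x09,0x10,0x0b,0x14] = 7d a5 e4 c5

D0: mem[0x08..0x09] <- [e4 31]
D1: mem[0x00..0x03] <- [5b 40 ca e4]
D2: mem[0x05..0x0a] <- [70 5c 84 a5 7d 1c]
D3: mem[0x12..0x13] <- [84 a5]
D4: mem[0x0a..0x0e] <- [ca e4 c5 70 5c]
D5: mem[0x0d..0x14] <- [70 5c 84 a5 7d ca e4 c5]
query mem[0x09]=0x7d, mem[0x10]=0xa5, mem[0x0b]=0xe4, mem[0x14]=0xc5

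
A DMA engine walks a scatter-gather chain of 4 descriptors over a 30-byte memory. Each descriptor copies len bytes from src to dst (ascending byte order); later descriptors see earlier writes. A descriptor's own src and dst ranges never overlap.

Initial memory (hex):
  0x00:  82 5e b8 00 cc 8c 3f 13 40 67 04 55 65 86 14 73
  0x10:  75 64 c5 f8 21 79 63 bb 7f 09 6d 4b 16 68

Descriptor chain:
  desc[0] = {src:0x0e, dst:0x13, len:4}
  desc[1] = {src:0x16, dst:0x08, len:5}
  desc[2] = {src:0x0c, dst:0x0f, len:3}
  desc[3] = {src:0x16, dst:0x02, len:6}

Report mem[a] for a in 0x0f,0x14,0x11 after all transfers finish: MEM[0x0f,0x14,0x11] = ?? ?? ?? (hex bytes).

MEM[0x0f,0x14,0x11] = 6d 73 14

D0: mem[0x13..0x16] <- [14 73 75 64]
D1: mem[0x08..0x0c] <- [64 bb 7f 09 6d]
D2: mem[0x0f..0x11] <- [6d 86 14]
D3: mem[0x02..0x07] <- [64 bb 7f 09 6d 4b]
query mem[0x0f]=0x6d, mem[0x14]=0x73, mem[0x11]=0x14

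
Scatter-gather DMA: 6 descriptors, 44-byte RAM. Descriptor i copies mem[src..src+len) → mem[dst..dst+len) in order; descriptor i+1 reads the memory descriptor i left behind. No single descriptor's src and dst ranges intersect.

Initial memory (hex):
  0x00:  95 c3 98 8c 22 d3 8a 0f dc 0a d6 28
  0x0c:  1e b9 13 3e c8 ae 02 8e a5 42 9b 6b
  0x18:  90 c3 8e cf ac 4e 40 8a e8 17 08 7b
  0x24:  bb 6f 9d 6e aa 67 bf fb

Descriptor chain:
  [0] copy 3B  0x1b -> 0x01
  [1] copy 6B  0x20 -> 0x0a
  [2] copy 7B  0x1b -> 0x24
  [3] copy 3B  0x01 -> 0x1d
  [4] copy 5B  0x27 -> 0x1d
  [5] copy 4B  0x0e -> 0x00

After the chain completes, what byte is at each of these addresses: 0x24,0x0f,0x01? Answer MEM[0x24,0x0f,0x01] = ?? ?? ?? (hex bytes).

MEM[0x24,0x0f,0x01] = cf 6f 6f

[0] 0x1b->0x01 len=3 : cf ac 4e
[1] 0x20->0x0a len=6 : e8 17 08 7b bb 6f
[2] 0x1b->0x24 len=7 : cf ac 4e 40 8a e8 17
[3] 0x01->0x1d len=3 : cf ac 4e
[4] 0x27->0x1d len=5 : 40 8a e8 17 fb
[5] 0x0e->0x00 len=4 : bb 6f c8 ae
query mem[0x24]=0xcf, mem[0x0f]=0x6f, mem[0x01]=0x6f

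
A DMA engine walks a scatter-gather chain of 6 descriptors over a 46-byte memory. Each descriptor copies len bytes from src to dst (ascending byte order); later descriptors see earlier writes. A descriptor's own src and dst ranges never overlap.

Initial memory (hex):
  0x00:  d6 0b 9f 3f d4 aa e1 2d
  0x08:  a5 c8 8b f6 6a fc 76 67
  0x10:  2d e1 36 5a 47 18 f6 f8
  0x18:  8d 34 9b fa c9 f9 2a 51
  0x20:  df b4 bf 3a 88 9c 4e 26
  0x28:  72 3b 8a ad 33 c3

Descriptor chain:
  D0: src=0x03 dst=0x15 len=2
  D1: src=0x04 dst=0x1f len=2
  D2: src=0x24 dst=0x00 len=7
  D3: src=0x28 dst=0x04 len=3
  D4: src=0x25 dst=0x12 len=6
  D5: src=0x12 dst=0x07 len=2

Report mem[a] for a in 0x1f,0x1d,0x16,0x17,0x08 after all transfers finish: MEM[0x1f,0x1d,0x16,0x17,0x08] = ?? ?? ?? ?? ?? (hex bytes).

MEM[0x1f,0x1d,0x16,0x17,0x08] = d4 f9 3b 8a 4e

  after D0: wrote 2B at 0x15 = 3fd4
  after D1: wrote 2B at 0x1f = d4aa
  after D2: wrote 7B at 0x00 = 889c4e26723b8a
  after D3: wrote 3B at 0x04 = 723b8a
  after D4: wrote 6B at 0x12 = 9c4e26723b8a
  after D5: wrote 2B at 0x07 = 9c4e
query mem[0x1f]=0xd4, mem[0x1d]=0xf9, mem[0x16]=0x3b, mem[0x17]=0x8a, mem[0x08]=0x4e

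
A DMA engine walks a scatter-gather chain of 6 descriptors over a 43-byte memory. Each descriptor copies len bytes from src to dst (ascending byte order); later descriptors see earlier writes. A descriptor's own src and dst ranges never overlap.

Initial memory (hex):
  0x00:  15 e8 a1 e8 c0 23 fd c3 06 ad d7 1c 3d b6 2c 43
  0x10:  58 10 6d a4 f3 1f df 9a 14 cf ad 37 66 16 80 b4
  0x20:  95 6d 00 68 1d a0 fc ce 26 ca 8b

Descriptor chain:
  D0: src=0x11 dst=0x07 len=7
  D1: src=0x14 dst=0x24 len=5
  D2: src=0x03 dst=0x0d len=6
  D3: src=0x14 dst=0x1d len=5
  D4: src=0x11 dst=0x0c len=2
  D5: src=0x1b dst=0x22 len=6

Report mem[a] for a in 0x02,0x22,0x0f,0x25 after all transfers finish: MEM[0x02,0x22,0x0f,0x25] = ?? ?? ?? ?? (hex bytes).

D0: mem[0x07..0x0d] <- [10 6d a4 f3 1f df 9a]
D1: mem[0x24..0x28] <- [f3 1f df 9a 14]
D2: mem[0x0d..0x12] <- [e8 c0 23 fd 10 6d]
D3: mem[0x1d..0x21] <- [f3 1f df 9a 14]
D4: mem[0x0c..0x0d] <- [10 6d]
D5: mem[0x22..0x27] <- [37 66 f3 1f df 9a]
query mem[0x02]=0xa1, mem[0x22]=0x37, mem[0x0f]=0x23, mem[0x25]=0x1f

MEM[0x02,0x22,0x0f,0x25] = a1 37 23 1f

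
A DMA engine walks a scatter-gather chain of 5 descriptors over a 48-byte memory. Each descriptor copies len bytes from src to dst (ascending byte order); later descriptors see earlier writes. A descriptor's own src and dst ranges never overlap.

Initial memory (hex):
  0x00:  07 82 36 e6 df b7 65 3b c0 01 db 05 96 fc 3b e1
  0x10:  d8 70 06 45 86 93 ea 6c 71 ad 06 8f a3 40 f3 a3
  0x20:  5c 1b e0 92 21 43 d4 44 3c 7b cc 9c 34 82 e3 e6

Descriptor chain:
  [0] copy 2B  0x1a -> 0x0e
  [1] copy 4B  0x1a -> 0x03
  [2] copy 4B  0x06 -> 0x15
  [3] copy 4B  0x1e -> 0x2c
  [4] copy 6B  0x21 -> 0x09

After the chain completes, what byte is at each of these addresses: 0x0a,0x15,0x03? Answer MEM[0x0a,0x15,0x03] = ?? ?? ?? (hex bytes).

#0 dst[0x0e+2] := {0x06,0x8f}
#1 dst[0x03+4] := {0x06,0x8f,0xa3,0x40}
#2 dst[0x15+4] := {0x40,0x3b,0xc0,0x01}
#3 dst[0x2c+4] := {0xf3,0xa3,0x5c,0x1b}
#4 dst[0x09+6] := {0x1b,0xe0,0x92,0x21,0x43,0xd4}
query mem[0x0a]=0xe0, mem[0x15]=0x40, mem[0x03]=0x06

MEM[0x0a,0x15,0x03] = e0 40 06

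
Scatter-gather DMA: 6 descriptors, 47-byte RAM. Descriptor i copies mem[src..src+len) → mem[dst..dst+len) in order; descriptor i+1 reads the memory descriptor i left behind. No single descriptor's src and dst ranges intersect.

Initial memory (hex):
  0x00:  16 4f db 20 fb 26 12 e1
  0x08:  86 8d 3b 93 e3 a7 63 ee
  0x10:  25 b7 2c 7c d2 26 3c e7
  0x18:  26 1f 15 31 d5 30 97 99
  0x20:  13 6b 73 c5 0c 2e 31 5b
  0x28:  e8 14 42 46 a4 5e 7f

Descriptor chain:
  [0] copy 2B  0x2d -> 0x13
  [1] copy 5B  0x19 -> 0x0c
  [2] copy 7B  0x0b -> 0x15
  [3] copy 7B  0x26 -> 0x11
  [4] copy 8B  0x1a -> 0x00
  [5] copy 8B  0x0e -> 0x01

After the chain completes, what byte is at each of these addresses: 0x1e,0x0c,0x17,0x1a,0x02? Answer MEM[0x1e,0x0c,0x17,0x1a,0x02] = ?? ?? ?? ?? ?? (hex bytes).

#0 dst[0x13+2] := {0x5e,0x7f}
#1 dst[0x0c+5] := {0x1f,0x15,0x31,0xd5,0x30}
#2 dst[0x15+7] := {0x93,0x1f,0x15,0x31,0xd5,0x30,0xb7}
#3 dst[0x11+7] := {0x31,0x5b,0xe8,0x14,0x42,0x46,0xa4}
#4 dst[0x00+8] := {0x30,0xb7,0xd5,0x30,0x97,0x99,0x13,0x6b}
#5 dst[0x01+8] := {0x31,0xd5,0x30,0x31,0x5b,0xe8,0x14,0x42}
query mem[0x1e]=0x97, mem[0x0c]=0x1f, mem[0x17]=0xa4, mem[0x1a]=0x30, mem[0x02]=0xd5

MEM[0x1e,0x0c,0x17,0x1a,0x02] = 97 1f a4 30 d5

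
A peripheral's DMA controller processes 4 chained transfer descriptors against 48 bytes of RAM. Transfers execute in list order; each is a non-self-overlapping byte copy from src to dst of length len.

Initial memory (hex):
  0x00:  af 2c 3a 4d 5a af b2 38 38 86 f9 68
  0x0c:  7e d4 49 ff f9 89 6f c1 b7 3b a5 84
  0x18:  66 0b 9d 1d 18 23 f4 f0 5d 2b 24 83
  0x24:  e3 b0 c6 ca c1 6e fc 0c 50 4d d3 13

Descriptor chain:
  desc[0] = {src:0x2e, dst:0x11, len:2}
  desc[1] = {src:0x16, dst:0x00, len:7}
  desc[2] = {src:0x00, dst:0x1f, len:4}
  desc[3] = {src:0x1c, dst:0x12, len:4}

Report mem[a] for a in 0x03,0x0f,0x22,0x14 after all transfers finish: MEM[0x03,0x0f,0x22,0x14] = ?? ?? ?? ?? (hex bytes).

MEM[0x03,0x0f,0x22,0x14] = 0b ff 0b f4

#0 dst[0x11+2] := {0xd3,0x13}
#1 dst[0x00+7] := {0xa5,0x84,0x66,0x0b,0x9d,0x1d,0x18}
#2 dst[0x1f+4] := {0xa5,0x84,0x66,0x0b}
#3 dst[0x12+4] := {0x18,0x23,0xf4,0xa5}
query mem[0x03]=0x0b, mem[0x0f]=0xff, mem[0x22]=0x0b, mem[0x14]=0xf4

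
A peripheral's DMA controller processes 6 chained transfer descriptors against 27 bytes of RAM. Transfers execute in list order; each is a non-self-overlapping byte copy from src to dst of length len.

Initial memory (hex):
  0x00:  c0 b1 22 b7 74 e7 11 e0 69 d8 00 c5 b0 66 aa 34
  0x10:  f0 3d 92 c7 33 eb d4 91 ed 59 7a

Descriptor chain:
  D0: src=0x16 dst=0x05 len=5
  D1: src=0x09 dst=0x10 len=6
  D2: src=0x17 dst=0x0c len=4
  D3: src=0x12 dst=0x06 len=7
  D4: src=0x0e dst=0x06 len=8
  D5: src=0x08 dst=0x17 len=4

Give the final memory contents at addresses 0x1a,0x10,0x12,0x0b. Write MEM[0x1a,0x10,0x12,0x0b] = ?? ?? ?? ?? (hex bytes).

MEM[0x1a,0x10,0x12,0x0b] = b0 7a c5 b0

#0 dst[0x05+5] := {0xd4,0x91,0xed,0x59,0x7a}
#1 dst[0x10+6] := {0x7a,0x00,0xc5,0xb0,0x66,0xaa}
#2 dst[0x0c+4] := {0x91,0xed,0x59,0x7a}
#3 dst[0x06+7] := {0xc5,0xb0,0x66,0xaa,0xd4,0x91,0xed}
#4 dst[0x06+8] := {0x59,0x7a,0x7a,0x00,0xc5,0xb0,0x66,0xaa}
#5 dst[0x17+4] := {0x7a,0x00,0xc5,0xb0}
query mem[0x1a]=0xb0, mem[0x10]=0x7a, mem[0x12]=0xc5, mem[0x0b]=0xb0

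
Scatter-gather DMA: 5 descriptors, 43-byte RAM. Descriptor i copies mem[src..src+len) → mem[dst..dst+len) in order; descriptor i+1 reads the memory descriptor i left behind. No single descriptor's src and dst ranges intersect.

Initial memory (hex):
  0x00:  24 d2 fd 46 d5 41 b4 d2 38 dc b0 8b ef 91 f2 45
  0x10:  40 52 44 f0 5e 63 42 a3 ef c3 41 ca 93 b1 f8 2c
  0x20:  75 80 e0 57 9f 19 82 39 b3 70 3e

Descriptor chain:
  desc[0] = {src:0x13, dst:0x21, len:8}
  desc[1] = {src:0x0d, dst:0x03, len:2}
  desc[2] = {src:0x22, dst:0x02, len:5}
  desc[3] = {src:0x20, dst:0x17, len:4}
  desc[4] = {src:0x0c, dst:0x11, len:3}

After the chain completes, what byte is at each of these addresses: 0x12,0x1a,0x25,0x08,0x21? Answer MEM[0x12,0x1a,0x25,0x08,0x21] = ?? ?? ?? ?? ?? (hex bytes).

#0 dst[0x21+8] := {0xf0,0x5e,0x63,0x42,0xa3,0xef,0xc3,0x41}
#1 dst[0x03+2] := {0x91,0xf2}
#2 dst[0x02+5] := {0x5e,0x63,0x42,0xa3,0xef}
#3 dst[0x17+4] := {0x75,0xf0,0x5e,0x63}
#4 dst[0x11+3] := {0xef,0x91,0xf2}
query mem[0x12]=0x91, mem[0x1a]=0x63, mem[0x25]=0xa3, mem[0x08]=0x38, mem[0x21]=0xf0

MEM[0x12,0x1a,0x25,0x08,0x21] = 91 63 a3 38 f0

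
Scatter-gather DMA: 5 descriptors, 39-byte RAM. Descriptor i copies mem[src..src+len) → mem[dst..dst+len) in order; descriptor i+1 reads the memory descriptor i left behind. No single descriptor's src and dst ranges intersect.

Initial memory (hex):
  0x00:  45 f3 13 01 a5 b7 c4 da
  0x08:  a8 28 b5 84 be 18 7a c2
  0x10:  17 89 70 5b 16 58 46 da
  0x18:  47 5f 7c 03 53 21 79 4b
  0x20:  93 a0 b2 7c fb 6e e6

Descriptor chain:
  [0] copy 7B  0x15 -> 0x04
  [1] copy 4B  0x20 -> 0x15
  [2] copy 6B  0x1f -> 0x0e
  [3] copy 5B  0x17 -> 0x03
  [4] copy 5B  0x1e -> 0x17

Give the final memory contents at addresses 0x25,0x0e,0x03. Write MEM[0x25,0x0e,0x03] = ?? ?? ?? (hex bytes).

MEM[0x25,0x0e,0x03] = 6e 4b b2

D0: mem[0x04..0x0a] <- [58 46 da 47 5f 7c 03]
D1: mem[0x15..0x18] <- [93 a0 b2 7c]
D2: mem[0x0e..0x13] <- [4b 93 a0 b2 7c fb]
D3: mem[0x03..0x07] <- [b2 7c 5f 7c 03]
D4: mem[0x17..0x1b] <- [79 4b 93 a0 b2]
query mem[0x25]=0x6e, mem[0x0e]=0x4b, mem[0x03]=0xb2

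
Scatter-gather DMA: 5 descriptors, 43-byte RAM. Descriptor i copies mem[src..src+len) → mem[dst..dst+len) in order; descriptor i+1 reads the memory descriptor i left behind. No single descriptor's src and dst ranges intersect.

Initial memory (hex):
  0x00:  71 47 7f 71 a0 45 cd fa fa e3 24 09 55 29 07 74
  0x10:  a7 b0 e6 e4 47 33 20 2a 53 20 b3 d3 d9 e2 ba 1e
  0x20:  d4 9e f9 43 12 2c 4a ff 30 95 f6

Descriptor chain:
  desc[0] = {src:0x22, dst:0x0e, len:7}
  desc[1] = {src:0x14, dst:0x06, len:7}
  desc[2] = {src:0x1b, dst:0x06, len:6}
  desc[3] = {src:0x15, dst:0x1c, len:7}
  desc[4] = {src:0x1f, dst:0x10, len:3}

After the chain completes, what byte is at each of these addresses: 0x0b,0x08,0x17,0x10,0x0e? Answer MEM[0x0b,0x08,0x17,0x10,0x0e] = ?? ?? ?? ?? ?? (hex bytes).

D0: mem[0x0e..0x14] <- [f9 43 12 2c 4a ff 30]
D1: mem[0x06..0x0c] <- [30 33 20 2a 53 20 b3]
D2: mem[0x06..0x0b] <- [d3 d9 e2 ba 1e d4]
D3: mem[0x1c..0x22] <- [33 20 2a 53 20 b3 d3]
D4: mem[0x10..0x12] <- [53 20 b3]
query mem[0x0b]=0xd4, mem[0x08]=0xe2, mem[0x17]=0x2a, mem[0x10]=0x53, mem[0x0e]=0xf9

MEM[0x0b,0x08,0x17,0x10,0x0e] = d4 e2 2a 53 f9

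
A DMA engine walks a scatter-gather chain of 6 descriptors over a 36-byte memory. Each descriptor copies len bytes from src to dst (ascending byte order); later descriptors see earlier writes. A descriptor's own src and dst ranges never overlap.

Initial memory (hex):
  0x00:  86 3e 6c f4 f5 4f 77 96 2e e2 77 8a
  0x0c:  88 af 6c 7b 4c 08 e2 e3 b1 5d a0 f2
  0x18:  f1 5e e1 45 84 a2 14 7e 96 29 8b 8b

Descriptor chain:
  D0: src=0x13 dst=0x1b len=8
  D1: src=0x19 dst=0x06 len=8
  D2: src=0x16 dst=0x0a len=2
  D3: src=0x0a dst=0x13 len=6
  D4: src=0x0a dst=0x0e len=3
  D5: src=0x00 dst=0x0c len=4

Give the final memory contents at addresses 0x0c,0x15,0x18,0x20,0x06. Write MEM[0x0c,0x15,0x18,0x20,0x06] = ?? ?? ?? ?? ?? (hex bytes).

D0: mem[0x1b..0x22] <- [e3 b1 5d a0 f2 f1 5e e1]
D1: mem[0x06..0x0d] <- [5e e1 e3 b1 5d a0 f2 f1]
D2: mem[0x0a..0x0b] <- [a0 f2]
D3: mem[0x13..0x18] <- [a0 f2 f2 f1 6c 7b]
D4: mem[0x0e..0x10] <- [a0 f2 f2]
D5: mem[0x0c..0x0f] <- [86 3e 6c f4]
query mem[0x0c]=0x86, mem[0x15]=0xf2, mem[0x18]=0x7b, mem[0x20]=0xf1, mem[0x06]=0x5e

MEM[0x0c,0x15,0x18,0x20,0x06] = 86 f2 7b f1 5e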